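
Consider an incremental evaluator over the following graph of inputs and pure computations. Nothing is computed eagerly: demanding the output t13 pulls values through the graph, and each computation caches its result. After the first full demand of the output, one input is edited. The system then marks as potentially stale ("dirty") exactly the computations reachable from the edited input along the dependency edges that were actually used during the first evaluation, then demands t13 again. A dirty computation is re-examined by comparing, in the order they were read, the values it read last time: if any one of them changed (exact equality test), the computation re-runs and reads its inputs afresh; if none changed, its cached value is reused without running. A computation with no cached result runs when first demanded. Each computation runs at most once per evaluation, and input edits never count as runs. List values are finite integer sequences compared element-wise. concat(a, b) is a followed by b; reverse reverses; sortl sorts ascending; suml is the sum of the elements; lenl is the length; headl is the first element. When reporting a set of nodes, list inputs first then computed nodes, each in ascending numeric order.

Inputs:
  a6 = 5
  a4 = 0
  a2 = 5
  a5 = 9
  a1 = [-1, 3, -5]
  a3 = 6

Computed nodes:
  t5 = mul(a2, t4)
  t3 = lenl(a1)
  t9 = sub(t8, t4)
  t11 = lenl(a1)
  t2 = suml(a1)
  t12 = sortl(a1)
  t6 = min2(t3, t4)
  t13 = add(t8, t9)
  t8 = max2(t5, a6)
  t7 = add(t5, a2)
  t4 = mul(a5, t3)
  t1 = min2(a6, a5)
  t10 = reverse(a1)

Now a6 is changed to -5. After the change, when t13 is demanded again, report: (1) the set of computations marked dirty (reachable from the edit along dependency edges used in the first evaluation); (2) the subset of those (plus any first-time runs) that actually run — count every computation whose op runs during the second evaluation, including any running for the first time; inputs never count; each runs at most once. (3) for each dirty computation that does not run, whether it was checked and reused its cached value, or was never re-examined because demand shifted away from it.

Dirty set: t8, t9, t13.
Run set: t8 (1 run).
Re-examined without running (cache reused): t9, t13.
The important point: t8 recomputes to an identical value, and the output ends up unchanged.

Initial pass — values computed on the first demand:
  t3 = lenl([-1, 3, -5]) = 3
  t4 = mul(9, 3) = 27
  t5 = mul(5, 27) = 135
  t8 = max2(135, 5) = 135
  t9 = sub(135, 27) = 108
  t13 = add(135, 108) = 243

Second demand — change propagation:
  t8: re-runs because a6 5->-5; new result 135 (unchanged).
  t9: re-examined; everything it read last time is the same (t8 unchanged, t4 unchanged) — cache 108 kept, no run.
  t13: re-examined; everything it read last time is the same (t8 unchanged, t9 unchanged) — cache 243 kept, no run.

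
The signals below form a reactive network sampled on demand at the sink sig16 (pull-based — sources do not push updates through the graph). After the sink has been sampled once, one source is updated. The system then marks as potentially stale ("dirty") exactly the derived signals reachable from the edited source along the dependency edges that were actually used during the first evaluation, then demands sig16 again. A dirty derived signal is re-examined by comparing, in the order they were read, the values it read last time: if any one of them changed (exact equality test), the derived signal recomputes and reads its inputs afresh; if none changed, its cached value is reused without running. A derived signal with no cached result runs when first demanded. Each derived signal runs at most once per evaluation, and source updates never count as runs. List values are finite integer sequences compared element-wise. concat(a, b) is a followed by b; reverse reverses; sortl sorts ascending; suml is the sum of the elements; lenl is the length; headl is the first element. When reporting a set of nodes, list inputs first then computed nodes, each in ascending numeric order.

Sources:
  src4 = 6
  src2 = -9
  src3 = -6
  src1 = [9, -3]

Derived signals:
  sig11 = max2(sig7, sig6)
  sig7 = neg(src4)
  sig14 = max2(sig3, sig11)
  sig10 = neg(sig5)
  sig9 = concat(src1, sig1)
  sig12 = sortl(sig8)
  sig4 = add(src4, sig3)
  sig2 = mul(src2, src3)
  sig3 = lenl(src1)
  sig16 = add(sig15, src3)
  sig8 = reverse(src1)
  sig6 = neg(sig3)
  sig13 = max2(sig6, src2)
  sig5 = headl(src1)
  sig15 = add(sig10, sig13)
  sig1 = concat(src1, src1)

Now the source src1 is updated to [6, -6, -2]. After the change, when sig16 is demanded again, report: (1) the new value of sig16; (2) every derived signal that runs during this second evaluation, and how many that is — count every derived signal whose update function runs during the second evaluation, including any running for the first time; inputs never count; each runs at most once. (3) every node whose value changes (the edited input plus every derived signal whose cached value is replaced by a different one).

sig16 now evaluates to -15.
Run set: sig3, sig5, sig6, sig10, sig13, sig15, sig16 (7 run).
Changed values: src1, sig3, sig5, sig6, sig10, sig13, sig15, sig16.

Initial pass — values computed on the first demand:
  sig3 = lenl([9, -3]) = 2
  sig5 = headl([9, -3]) = 9
  sig6 = neg(2) = -2
  sig10 = neg(9) = -9
  sig13 = max2(-2, -9) = -2
  sig15 = add(-9, -2) = -11
  sig16 = add(-11, -6) = -17

Second demand — change propagation:
  sig3: re-runs because src1 [9, -3]->[6, -6, -2]; new result 3.
  sig5: re-runs because src1 [9, -3]->[6, -6, -2]; new result 6.
  sig6: re-runs because sig3 2->3; new result -3.
  sig10: re-runs because sig5 9->6; new result -6.
  sig13: re-runs because sig6 -2->-3; new result -3.
  sig15: re-runs because sig10 -9->-6; sig13 -2->-3; new result -9.
  sig16: re-runs because sig15 -11->-9; new result -15.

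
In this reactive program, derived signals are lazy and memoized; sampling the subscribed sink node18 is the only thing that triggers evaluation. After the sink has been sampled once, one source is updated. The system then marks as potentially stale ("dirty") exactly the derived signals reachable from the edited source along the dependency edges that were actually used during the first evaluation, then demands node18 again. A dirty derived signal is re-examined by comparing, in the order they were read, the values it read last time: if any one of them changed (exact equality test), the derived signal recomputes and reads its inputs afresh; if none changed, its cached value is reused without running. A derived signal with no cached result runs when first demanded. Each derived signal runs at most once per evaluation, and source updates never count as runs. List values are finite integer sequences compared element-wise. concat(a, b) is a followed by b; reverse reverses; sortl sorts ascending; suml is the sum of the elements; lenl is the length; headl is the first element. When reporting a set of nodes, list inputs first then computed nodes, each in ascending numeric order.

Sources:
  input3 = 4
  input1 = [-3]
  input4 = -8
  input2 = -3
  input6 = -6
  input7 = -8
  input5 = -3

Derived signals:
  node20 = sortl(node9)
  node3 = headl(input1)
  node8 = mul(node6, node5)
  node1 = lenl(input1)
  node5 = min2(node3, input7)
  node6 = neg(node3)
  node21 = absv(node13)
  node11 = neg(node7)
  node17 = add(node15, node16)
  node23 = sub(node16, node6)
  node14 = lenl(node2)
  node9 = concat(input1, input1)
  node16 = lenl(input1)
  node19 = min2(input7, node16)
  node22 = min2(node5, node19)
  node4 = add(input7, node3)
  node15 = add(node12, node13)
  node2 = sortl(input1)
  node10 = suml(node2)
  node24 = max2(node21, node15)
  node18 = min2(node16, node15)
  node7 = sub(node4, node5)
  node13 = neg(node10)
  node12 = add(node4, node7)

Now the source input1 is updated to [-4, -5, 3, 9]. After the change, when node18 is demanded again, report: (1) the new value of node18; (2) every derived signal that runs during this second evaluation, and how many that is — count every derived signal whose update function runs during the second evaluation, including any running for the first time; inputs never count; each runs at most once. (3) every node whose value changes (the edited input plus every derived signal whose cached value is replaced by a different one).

First demand of the output computes:
  node2 = sortl([-3]) = [-3]
  node3 = headl([-3]) = -3
  node4 = add(-8, -3) = -11
  node5 = min2(-3, -8) = -8
  node7 = sub(-11, -8) = -3
  node10 = suml([-3]) = -3
  node12 = add(-11, -3) = -14
  node13 = neg(-3) = 3
  node15 = add(-14, 3) = -11
  node16 = lenl([-3]) = 1
  node18 = min2(1, -11) = -11

After the edit, cleaning proceeds:
  node2: a read changed (input1 [-3]->[-4, -5, 3, 9]) — executes, giving [-5, -4, 3, 9].
  node3: a read changed (input1 [-3]->[-4, -5, 3, 9]) — executes, giving -4.
  node4: a read changed (node3 -3->-4) — executes, giving -12.
  node5: a read changed (node3 -3->-4) — executes, giving -8 — identical to its old value.
  node7: a read changed (node4 -11->-12) — executes, giving -4.
  node10: a read changed (node2 [-3]->[-5, -4, 3, 9]) — executes, giving 3.
  node12: a read changed (node4 -11->-12; node7 -3->-4) — executes, giving -16.
  node13: a read changed (node10 -3->3) — executes, giving -3.
  node15: a read changed (node12 -14->-16; node13 3->-3) — executes, giving -19.
  node16: a read changed (input1 [-3]->[-4, -5, 3, 9]) — executes, giving 4.
  node18: a read changed (node16 1->4; node15 -11->-19) — executes, giving -19.

Demanding node18 again yields -19.
11 derived signals run: node2, node3, node4, node5, node7, node10, node12, node13, node15, node16, node18.
The nodes whose values change: input1, node2, node3, node4, node7, node10, node12, node13, node15, node16, node18.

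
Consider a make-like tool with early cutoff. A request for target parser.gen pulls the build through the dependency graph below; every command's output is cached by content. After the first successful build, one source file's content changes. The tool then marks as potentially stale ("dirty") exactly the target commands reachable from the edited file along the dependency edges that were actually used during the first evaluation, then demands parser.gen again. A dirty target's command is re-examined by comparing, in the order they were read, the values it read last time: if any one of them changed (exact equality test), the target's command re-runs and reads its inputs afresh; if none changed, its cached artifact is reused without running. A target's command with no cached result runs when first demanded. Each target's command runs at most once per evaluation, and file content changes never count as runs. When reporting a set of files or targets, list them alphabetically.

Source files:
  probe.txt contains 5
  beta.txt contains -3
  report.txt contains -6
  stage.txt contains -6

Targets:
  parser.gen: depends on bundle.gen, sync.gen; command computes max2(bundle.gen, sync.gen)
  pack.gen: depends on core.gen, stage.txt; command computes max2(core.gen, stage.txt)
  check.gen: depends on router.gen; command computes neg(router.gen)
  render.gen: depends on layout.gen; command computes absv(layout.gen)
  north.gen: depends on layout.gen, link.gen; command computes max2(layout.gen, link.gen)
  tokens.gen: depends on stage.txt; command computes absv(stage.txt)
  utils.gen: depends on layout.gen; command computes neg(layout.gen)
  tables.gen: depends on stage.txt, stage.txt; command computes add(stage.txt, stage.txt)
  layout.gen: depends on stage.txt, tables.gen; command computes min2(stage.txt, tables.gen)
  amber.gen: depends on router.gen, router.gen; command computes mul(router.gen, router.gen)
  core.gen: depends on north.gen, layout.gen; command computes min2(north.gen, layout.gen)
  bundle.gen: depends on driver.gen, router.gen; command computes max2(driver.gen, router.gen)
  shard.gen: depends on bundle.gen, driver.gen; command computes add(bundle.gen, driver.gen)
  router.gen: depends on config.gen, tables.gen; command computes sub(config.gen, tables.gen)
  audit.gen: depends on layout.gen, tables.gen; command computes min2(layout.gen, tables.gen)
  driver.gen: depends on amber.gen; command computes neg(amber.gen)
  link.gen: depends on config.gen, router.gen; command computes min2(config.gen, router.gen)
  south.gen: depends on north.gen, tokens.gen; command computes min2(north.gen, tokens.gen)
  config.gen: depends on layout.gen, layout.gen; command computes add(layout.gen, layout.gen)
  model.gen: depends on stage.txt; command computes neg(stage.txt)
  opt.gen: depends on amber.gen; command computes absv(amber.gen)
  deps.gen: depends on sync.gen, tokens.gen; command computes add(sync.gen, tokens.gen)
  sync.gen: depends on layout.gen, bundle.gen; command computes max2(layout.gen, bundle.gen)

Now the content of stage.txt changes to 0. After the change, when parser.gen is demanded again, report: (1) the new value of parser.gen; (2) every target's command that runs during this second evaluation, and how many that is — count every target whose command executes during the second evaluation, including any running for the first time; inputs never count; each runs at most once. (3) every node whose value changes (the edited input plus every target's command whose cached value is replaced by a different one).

First demand of the output computes:
  tables.gen = add(-6, -6) = -12
  layout.gen = min2(-6, -12) = -12
  config.gen = add(-12, -12) = -24
  router.gen = sub(-24, -12) = -12
  amber.gen = mul(-12, -12) = 144
  driver.gen = neg(144) = -144
  bundle.gen = max2(-144, -12) = -12
  sync.gen = max2(-12, -12) = -12
  parser.gen = max2(-12, -12) = -12

After the edit, cleaning proceeds:
  tables.gen: a read changed (stage.txt -6->0; stage.txt -6->0) — executes, giving 0.
  layout.gen: a read changed (stage.txt -6->0; tables.gen -12->0) — executes, giving 0.
  config.gen: a read changed (layout.gen -12->0; layout.gen -12->0) — executes, giving 0.
  router.gen: a read changed (config.gen -24->0; tables.gen -12->0) — executes, giving 0.
  amber.gen: a read changed (router.gen -12->0; router.gen -12->0) — executes, giving 0.
  driver.gen: a read changed (amber.gen 144->0) — executes, giving 0.
  bundle.gen: a read changed (driver.gen -144->0; router.gen -12->0) — executes, giving 0.
  sync.gen: a read changed (layout.gen -12->0; bundle.gen -12->0) — executes, giving 0.
  parser.gen: a read changed (bundle.gen -12->0; sync.gen -12->0) — executes, giving 0.

Demanding parser.gen again yields 0.
9 target commands run: amber.gen, bundle.gen, config.gen, driver.gen, layout.gen, parser.gen, router.gen, sync.gen, tables.gen.
The nodes whose values change: amber.gen, bundle.gen, config.gen, driver.gen, layout.gen, parser.gen, router.gen, stage.txt, sync.gen, tables.gen.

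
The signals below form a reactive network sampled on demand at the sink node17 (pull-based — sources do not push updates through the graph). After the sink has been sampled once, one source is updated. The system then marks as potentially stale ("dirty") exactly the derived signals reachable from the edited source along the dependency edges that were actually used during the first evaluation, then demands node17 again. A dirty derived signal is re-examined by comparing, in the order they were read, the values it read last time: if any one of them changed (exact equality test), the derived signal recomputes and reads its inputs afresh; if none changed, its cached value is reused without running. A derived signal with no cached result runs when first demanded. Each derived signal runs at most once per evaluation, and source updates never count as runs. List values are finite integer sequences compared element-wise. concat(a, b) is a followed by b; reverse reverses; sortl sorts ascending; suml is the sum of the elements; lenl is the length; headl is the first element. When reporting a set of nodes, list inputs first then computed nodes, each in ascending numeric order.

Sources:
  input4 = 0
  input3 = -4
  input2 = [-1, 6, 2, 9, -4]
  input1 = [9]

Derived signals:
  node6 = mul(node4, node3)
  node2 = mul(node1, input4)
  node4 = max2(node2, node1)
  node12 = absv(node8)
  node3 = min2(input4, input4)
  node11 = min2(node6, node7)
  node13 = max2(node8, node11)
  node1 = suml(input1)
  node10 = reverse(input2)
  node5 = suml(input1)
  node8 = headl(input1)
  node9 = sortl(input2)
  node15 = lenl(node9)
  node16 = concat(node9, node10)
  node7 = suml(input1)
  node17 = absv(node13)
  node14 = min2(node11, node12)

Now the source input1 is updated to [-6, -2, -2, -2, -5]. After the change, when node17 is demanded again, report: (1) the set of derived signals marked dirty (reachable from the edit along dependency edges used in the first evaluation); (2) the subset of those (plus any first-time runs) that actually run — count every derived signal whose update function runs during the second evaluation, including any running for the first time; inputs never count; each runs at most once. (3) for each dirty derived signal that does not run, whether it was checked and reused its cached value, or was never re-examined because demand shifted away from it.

Initial pass — values computed on the first demand:
  node1 = suml([9]) = 9
  node2 = mul(9, 0) = 0
  node3 = min2(0, 0) = 0
  node4 = max2(0, 9) = 9
  node6 = mul(9, 0) = 0
  node7 = suml([9]) = 9
  node8 = headl([9]) = 9
  node11 = min2(0, 9) = 0
  node13 = max2(9, 0) = 9
  node17 = absv(9) = 9

Second demand — change propagation:
  node1: re-runs because input1 [9]->[-6, -2, -2, -2, -5]; new result -17.
  node2: re-runs because node1 9->-17; new result 0 (unchanged).
  node4: re-runs because node1 9->-17; new result 0.
  node6: re-runs because node4 9->0; new result 0 (unchanged).
  node7: re-runs because input1 [9]->[-6, -2, -2, -2, -5]; new result -17.
  node8: re-runs because input1 [9]->[-6, -2, -2, -2, -5]; new result -6.
  node11: re-runs because node7 9->-17; new result -17.
  node13: re-runs because node8 9->-6; node11 0->-17; new result -6.
  node17: re-runs because node13 9->-6; new result 6.

Dirty set: node1, node2, node4, node6, node7, node8, node11, node13, node17.
Run set: node1, node2, node4, node6, node7, node8, node11, node13, node17 (9 run).
All dirty derived signals ended up running.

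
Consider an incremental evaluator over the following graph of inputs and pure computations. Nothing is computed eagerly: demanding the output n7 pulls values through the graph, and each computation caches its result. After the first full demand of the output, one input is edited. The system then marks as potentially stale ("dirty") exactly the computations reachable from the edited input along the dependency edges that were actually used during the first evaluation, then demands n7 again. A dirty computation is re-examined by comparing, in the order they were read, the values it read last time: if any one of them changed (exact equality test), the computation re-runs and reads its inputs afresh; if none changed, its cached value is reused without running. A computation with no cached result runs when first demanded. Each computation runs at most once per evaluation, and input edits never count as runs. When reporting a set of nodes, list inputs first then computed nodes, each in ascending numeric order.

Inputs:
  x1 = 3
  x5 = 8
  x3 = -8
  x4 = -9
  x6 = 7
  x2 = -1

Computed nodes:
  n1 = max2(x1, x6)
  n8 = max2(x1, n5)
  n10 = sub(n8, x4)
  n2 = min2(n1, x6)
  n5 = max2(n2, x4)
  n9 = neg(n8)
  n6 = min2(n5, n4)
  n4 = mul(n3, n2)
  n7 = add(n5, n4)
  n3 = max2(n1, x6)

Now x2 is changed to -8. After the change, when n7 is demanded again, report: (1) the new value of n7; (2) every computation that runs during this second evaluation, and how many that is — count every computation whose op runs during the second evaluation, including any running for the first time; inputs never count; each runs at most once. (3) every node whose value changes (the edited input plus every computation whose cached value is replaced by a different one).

n7 now evaluates to 56.
Run set: none (0 run).
Changed values: x2.
The important point: nothing the output needs ever reads x2, so the edit is invisible to it.

Initial pass — values computed on the first demand:
  n1 = max2(3, 7) = 7
  n2 = min2(7, 7) = 7
  n3 = max2(7, 7) = 7
  n4 = mul(7, 7) = 49
  n5 = max2(7, -9) = 7
  n7 = add(7, 49) = 56

Second demand — change propagation:
  no demanded computation ever read x2, so the edit dirties nothing and nothing runs.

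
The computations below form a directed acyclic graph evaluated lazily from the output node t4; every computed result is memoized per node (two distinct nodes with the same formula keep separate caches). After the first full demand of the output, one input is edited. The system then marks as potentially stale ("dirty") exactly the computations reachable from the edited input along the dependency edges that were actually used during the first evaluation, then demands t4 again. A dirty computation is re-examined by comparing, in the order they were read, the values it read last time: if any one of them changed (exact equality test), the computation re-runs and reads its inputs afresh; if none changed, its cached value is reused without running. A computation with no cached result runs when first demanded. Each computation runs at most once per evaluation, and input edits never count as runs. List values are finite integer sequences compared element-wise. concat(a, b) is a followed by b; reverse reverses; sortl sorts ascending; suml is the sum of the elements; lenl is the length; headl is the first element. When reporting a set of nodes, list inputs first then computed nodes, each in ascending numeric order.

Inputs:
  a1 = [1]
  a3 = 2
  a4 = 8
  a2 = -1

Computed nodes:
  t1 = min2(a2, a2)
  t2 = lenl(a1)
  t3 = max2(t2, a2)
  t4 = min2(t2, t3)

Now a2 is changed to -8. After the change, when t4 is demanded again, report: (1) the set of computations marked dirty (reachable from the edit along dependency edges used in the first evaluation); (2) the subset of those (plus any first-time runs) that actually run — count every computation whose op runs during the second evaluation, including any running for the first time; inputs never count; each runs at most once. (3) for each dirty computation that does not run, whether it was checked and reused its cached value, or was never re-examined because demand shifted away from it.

The edit dirties: t3, t4.
1 computations run: t3.
Cache hits after checking: t4.
Note the absorption at t3: it re-runs yet its value is the same, leaving the output's value untouched.

First demand of the output computes:
  t2 = lenl([1]) = 1
  t3 = max2(1, -1) = 1
  t4 = min2(1, 1) = 1

After the edit, cleaning proceeds:
  t3: a read changed (a2 -1->-8) — executes, giving 1 — identical to its old value.
  t4: dirty, but its reads are unchanged (t2 unchanged, t3 unchanged); cached 1 stands.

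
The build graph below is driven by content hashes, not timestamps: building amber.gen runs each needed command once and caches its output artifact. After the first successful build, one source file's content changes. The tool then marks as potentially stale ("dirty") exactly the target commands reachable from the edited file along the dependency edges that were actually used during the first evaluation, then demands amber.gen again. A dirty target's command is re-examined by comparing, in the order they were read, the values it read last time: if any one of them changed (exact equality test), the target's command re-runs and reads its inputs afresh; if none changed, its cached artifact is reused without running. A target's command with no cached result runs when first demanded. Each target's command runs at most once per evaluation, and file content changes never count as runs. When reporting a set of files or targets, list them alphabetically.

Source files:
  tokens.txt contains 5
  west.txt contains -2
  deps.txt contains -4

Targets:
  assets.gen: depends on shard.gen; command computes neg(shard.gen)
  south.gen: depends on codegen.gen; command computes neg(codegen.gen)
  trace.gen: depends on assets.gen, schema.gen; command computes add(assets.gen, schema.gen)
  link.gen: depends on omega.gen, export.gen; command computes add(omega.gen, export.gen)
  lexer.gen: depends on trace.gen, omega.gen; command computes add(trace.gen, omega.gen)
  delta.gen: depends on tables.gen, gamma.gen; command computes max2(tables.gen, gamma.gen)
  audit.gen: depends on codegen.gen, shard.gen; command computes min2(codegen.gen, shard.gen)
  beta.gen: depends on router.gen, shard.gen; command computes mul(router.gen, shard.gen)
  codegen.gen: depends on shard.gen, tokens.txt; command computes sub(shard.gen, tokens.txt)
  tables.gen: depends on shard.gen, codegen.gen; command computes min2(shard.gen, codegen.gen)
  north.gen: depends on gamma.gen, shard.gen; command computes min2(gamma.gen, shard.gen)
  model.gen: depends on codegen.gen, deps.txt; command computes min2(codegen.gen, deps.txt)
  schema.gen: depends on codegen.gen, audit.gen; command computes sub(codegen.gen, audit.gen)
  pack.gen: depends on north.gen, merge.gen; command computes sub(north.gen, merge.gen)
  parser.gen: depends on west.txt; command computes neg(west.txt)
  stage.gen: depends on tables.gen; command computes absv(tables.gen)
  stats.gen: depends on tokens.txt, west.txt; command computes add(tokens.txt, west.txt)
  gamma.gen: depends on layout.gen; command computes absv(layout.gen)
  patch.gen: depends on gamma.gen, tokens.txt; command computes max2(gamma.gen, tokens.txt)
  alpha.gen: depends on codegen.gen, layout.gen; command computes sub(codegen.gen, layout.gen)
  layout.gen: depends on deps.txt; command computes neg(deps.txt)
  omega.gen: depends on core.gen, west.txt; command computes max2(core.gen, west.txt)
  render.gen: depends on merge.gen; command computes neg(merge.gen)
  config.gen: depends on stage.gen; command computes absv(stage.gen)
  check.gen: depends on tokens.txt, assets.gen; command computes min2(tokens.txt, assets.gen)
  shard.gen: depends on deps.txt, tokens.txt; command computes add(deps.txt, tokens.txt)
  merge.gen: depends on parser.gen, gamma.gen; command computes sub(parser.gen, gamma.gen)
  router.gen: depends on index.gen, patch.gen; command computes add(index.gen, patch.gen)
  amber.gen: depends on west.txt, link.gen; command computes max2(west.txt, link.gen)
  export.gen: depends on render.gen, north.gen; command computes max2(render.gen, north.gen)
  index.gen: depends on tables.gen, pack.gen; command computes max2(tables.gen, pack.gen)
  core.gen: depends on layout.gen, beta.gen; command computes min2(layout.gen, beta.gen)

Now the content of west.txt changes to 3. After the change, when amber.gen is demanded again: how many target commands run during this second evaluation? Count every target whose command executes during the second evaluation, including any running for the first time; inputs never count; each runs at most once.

Run set: amber.gen, beta.gen, core.gen, export.gen, index.gen, link.gen, merge.gen, omega.gen, pack.gen, parser.gen, render.gen, router.gen (12 run).

Initial pass — values computed on the first demand:
  layout.gen = neg(-4) = 4
  gamma.gen = absv(4) = 4
  parser.gen = neg(-2) = 2
  merge.gen = sub(2, 4) = -2
  patch.gen = max2(4, 5) = 5
  render.gen = neg(-2) = 2
  shard.gen = add(-4, 5) = 1
  codegen.gen = sub(1, 5) = -4
  north.gen = min2(4, 1) = 1
  export.gen = max2(2, 1) = 2
  pack.gen = sub(1, -2) = 3
  tables.gen = min2(1, -4) = -4
  index.gen = max2(-4, 3) = 3
  router.gen = add(3, 5) = 8
  beta.gen = mul(8, 1) = 8
  core.gen = min2(4, 8) = 4
  omega.gen = max2(4, -2) = 4
  link.gen = add(4, 2) = 6
  amber.gen = max2(-2, 6) = 6

Second demand — change propagation:
  parser.gen: re-runs because west.txt -2->3; new result -3.
  merge.gen: re-runs because parser.gen 2->-3; new result -7.
  pack.gen: re-runs because merge.gen -2->-7; new result 8.
  index.gen: re-runs because pack.gen 3->8; new result 8.
  render.gen: re-runs because merge.gen -2->-7; new result 7.
  export.gen: re-runs because render.gen 2->7; new result 7.
  router.gen: re-runs because index.gen 3->8; new result 13.
  beta.gen: re-runs because router.gen 8->13; new result 13.
  core.gen: re-runs because beta.gen 8->13; new result 4 (unchanged).
  omega.gen: re-runs because west.txt -2->3; new result 4 (unchanged).
  link.gen: re-runs because export.gen 2->7; new result 11.
  amber.gen: re-runs because west.txt -2->3; link.gen 6->11; new result 11.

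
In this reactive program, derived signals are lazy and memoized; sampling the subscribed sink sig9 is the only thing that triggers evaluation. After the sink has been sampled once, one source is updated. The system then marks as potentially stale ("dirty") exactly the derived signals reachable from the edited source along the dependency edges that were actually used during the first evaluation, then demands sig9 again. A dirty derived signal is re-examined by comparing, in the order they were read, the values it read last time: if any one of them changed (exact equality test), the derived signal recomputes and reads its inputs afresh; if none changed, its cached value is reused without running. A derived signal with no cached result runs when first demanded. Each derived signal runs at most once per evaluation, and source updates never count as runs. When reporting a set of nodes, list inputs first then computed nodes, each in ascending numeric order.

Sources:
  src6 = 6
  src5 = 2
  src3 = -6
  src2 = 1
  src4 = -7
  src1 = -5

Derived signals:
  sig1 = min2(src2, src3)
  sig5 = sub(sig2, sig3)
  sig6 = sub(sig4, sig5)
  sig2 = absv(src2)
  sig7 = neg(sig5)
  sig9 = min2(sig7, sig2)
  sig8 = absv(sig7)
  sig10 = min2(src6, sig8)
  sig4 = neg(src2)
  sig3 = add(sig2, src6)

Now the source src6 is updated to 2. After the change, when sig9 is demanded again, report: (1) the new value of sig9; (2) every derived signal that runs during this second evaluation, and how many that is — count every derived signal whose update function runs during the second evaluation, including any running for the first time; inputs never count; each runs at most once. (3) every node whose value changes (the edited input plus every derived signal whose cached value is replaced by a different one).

Demanding sig9 again yields 1.
4 derived signals run: sig3, sig5, sig7, sig9.
The nodes whose values change: src6, sig3, sig5, sig7.

First demand of the output computes:
  sig2 = absv(1) = 1
  sig3 = add(1, 6) = 7
  sig5 = sub(1, 7) = -6
  sig7 = neg(-6) = 6
  sig9 = min2(6, 1) = 1

After the edit, cleaning proceeds:
  sig3: a read changed (src6 6->2) — executes, giving 3.
  sig5: a read changed (sig3 7->3) — executes, giving -2.
  sig7: a read changed (sig5 -6->-2) — executes, giving 2.
  sig9: a read changed (sig7 6->2) — executes, giving 1 — identical to its old value.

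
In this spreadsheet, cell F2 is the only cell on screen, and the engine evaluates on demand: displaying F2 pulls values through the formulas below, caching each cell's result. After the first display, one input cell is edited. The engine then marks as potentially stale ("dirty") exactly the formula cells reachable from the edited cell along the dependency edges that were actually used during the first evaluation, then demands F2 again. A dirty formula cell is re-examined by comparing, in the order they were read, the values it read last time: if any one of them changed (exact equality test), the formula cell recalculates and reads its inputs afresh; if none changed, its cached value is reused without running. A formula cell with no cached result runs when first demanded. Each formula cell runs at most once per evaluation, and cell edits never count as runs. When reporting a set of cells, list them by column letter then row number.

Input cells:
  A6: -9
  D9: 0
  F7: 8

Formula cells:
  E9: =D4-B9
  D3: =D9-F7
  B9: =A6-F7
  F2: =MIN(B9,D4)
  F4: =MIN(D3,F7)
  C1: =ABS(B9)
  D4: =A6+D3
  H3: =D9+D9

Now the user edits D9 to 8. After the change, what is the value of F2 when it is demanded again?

F2 now evaluates to -17.

Initial pass — values computed on the first demand:
  B9 = -9 - 8 = -17
  D3 = 0 - 8 = -8
  D4 = -9 + -8 = -17
  F2 = MIN(-17, -17) = -17

Second demand — change propagation:
  D3: re-runs because D9 0->8; new result 0.
  D4: re-runs because D3 -8->0; new result -9.
  F2: re-runs because D4 -17->-9; new result -17 (unchanged).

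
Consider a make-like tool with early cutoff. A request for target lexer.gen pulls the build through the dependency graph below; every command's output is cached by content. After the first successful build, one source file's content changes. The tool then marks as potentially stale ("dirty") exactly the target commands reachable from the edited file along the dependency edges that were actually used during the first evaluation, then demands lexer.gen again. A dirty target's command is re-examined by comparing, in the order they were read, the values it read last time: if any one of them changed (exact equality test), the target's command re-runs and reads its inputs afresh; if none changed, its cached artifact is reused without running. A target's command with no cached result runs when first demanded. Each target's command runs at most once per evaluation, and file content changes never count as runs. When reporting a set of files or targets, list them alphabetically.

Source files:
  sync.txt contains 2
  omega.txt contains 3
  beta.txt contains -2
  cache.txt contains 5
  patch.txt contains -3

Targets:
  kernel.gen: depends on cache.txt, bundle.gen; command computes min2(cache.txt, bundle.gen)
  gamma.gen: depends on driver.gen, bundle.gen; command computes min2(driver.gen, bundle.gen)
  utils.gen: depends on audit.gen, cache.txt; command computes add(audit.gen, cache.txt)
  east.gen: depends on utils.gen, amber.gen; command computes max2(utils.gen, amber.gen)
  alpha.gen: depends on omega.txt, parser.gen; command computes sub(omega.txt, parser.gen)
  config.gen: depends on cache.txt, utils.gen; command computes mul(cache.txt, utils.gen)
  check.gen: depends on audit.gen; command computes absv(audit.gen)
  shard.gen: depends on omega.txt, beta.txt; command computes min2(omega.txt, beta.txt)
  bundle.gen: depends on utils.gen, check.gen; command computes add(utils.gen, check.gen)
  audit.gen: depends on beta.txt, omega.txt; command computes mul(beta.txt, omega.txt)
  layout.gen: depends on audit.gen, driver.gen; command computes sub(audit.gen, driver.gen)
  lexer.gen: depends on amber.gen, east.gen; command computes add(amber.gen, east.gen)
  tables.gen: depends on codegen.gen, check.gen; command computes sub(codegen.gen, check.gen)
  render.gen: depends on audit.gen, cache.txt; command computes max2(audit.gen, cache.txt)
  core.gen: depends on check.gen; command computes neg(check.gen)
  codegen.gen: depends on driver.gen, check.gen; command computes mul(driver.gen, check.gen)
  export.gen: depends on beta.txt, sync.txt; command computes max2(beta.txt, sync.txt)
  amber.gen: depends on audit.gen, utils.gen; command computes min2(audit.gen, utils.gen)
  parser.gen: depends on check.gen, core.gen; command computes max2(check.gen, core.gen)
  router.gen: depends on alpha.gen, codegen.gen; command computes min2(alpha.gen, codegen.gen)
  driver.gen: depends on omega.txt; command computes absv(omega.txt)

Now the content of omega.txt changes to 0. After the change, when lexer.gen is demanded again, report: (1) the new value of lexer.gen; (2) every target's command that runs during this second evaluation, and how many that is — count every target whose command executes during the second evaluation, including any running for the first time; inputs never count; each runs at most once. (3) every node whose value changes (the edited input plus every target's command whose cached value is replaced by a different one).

Demanding lexer.gen again yields 5.
5 target commands run: amber.gen, audit.gen, east.gen, lexer.gen, utils.gen.
The nodes whose values change: amber.gen, audit.gen, east.gen, lexer.gen, omega.txt, utils.gen.

First demand of the output computes:
  audit.gen = mul(-2, 3) = -6
  utils.gen = add(-6, 5) = -1
  amber.gen = min2(-6, -1) = -6
  east.gen = max2(-1, -6) = -1
  lexer.gen = add(-6, -1) = -7

After the edit, cleaning proceeds:
  audit.gen: a read changed (omega.txt 3->0) — executes, giving 0.
  utils.gen: a read changed (audit.gen -6->0) — executes, giving 5.
  amber.gen: a read changed (audit.gen -6->0; utils.gen -1->5) — executes, giving 0.
  east.gen: a read changed (utils.gen -1->5; amber.gen -6->0) — executes, giving 5.
  lexer.gen: a read changed (amber.gen -6->0; east.gen -1->5) — executes, giving 5.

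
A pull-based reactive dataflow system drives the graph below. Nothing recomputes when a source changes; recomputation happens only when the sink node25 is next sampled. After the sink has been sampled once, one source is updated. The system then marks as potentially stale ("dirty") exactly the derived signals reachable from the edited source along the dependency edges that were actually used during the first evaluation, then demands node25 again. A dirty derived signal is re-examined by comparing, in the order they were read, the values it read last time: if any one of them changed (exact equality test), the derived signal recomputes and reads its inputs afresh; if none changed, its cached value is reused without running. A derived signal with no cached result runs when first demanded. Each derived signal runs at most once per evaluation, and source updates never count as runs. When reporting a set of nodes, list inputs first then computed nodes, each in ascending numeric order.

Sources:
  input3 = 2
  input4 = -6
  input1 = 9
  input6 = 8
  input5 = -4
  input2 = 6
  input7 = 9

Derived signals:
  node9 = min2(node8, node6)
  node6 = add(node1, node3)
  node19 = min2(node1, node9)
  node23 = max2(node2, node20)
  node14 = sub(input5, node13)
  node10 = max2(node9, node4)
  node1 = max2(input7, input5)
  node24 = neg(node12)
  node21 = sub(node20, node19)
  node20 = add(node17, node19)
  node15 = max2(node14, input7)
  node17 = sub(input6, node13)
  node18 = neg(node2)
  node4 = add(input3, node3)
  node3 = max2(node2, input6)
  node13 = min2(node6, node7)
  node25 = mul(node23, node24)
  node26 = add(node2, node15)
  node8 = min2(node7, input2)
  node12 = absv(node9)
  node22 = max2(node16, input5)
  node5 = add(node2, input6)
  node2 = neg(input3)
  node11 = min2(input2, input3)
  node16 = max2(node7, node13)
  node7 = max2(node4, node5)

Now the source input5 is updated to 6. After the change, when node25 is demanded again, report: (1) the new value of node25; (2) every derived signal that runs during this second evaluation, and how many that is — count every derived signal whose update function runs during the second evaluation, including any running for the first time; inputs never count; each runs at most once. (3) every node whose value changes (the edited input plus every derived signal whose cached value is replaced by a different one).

New value of node25: -24.
Derived signals that run: node1 — 1 in total.
Values that change: input5.
Key observation: the change is absorbed at node1 — it re-runs but produces the same value, and the output's value is unchanged.

First evaluation (everything demanded from the output):
  node1 = max2(9, -4) = 9
  node2 = neg(2) = -2
  node3 = max2(-2, 8) = 8
  node4 = add(2, 8) = 10
  node5 = add(-2, 8) = 6
  node6 = add(9, 8) = 17
  node7 = max2(10, 6) = 10
  node8 = min2(10, 6) = 6
  node9 = min2(6, 17) = 6
  node12 = absv(6) = 6
  node13 = min2(17, 10) = 10
  node17 = sub(8, 10) = -2
  node19 = min2(9, 6) = 6
  node20 = add(-2, 6) = 4
  node23 = max2(-2, 4) = 4
  node24 = neg(6) = -6
  node25 = mul(4, -6) = -24

Propagation after the edit:
  node1: runs — input5 -4->6; result 9 (same value as before).
  node6: checked — values it read are unchanged (node1 unchanged, node3 unchanged); reused cached 17 without running.
  node9: checked — values it read are unchanged (node8 unchanged, node6 unchanged); reused cached 6 without running.
  node12: checked — values it read are unchanged (node9 unchanged); reused cached 6 without running.
  node13: checked — values it read are unchanged (node6 unchanged, node7 unchanged); reused cached 10 without running.
  node17: checked — values it read are unchanged (input6 unchanged, node13 unchanged); reused cached -2 without running.
  node19: checked — values it read are unchanged (node1 unchanged, node9 unchanged); reused cached 6 without running.
  node20: checked — values it read are unchanged (node17 unchanged, node19 unchanged); reused cached 4 without running.
  node23: checked — values it read are unchanged (node2 unchanged, node20 unchanged); reused cached 4 without running.
  node24: checked — values it read are unchanged (node12 unchanged); reused cached -6 without running.
  node25: checked — values it read are unchanged (node23 unchanged, node24 unchanged); reused cached -24 without running.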